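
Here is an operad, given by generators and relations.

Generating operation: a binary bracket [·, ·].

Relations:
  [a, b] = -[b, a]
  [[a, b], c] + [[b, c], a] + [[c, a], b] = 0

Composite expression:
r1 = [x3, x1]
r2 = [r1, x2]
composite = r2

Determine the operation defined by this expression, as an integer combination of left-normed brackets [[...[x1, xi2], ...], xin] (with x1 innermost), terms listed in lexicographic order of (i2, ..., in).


Antisymmetry and Jacobi reduce to x1-anchored left-normed brackets.
Composite bracket: [[x3, x1], x2]
Full expansion: 4 signed words from ab - ba (2^2 = 4).
Coefficients come from the x1-initial words:
  from x1x3x2, sign -1: term -[[x1, x3], x2]

-[[x1, x3], x2]


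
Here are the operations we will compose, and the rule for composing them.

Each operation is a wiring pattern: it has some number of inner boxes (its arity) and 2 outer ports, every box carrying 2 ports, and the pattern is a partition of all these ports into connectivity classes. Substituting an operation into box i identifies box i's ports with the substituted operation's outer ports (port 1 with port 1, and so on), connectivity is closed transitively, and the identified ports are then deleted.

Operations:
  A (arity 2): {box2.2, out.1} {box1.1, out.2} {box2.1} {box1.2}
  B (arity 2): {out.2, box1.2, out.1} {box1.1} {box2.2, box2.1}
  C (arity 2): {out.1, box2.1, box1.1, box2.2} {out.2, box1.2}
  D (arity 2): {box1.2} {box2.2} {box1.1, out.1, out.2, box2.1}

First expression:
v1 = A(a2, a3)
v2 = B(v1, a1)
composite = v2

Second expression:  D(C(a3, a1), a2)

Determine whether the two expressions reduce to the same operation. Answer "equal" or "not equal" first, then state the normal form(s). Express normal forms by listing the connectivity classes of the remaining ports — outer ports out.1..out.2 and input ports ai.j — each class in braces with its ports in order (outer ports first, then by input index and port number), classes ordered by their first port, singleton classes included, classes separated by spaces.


The first expression reduces to {out.1, out.2, a2.1} {a1.1, a1.2} {a2.2} {a3.1} {a3.2}
The second expression reduces to {out.1, out.2, a1.1, a1.2, a2.1, a3.1} {a2.2} {a3.2}
Different reductions; not equal.

not equal; the first gives {out.1, out.2, a2.1} {a1.1, a1.2} {a2.2} {a3.1} {a3.2} and the second {out.1, out.2, a1.1, a1.2, a2.1, a3.1} {a2.2} {a3.2}


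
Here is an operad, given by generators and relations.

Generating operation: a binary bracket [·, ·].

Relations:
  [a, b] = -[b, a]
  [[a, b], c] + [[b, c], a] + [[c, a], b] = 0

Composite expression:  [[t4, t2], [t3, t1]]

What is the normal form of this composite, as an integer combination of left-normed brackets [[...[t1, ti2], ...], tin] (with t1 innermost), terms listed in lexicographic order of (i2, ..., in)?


-[[[t1, t3], t2], t4] + [[[t1, t3], t4], t2]

Antisymmetry and Jacobi reduce to t1-anchored left-normed brackets.
Composite bracket: [[t4, t2], [t3, t1]]
Applying ab - ba throughout gives 8 signed words (2^3 = 8).
Collect the words opening with t1:
  from t1t3t2t4, sign -1: term -[[[t1, t3], t2], t4]
  from t1t3t4t2, sign +1: term +[[[t1, t3], t4], t2]


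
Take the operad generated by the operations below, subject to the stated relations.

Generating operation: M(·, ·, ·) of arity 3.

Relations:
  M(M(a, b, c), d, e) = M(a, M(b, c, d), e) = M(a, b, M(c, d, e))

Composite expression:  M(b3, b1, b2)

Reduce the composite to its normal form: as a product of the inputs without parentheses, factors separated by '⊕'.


b3 ⊕ b1 ⊕ b2


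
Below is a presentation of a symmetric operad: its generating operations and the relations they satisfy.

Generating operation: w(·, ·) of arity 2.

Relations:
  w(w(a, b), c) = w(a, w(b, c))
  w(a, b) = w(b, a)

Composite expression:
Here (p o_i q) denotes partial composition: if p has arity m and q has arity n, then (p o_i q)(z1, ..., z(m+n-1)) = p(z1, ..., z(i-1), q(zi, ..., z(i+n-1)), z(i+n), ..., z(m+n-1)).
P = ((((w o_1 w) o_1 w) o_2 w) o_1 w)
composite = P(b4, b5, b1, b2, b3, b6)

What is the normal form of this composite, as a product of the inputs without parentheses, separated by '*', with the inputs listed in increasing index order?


b1 * b2 * b3 * b4 * b5 * b6

Reordering under w is free, so list the b-inputs canonically.
w(b4, b5) flattens to b4 * b5
w(b1, b2) flattens to b1 * b2
w(w(b4, b5), w(b1, b2)) flattens to b4 * b5 * b1 * b2
w(w(w(b4, b5), w(b1, b2)), b3) flattens to b4 * b5 * b1 * b2 * b3
w(w(w(w(b4, b5), w(b1, b2)), b3), b6) flattens to b4 * b5 * b1 * b2 * b3 * b6
sorting the factors by input index: b1 * b2 * b3 * b4 * b5 * b6


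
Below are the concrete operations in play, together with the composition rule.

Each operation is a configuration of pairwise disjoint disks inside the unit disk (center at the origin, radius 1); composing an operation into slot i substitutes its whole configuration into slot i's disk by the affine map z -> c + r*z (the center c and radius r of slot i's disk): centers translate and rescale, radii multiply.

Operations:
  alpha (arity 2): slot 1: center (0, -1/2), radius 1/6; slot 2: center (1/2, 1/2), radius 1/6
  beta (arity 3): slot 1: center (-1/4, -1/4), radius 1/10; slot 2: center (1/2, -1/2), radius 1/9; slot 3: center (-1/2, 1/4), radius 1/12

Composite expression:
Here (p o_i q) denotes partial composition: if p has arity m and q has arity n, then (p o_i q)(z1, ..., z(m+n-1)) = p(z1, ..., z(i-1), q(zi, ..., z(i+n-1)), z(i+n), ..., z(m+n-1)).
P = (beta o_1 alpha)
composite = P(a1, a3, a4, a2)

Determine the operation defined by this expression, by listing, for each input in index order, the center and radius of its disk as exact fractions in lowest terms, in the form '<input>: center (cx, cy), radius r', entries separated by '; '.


Each a-disk chains the slot maps above it in beta; radii multiply.
a1: after 2 affine steps, its disk has center (-1/4, -3/10), radius 1/60
a3: after 2 affine steps, its disk has center (-1/5, -1/5), radius 1/60
a4: after 1 affine step, its disk has center (1/2, -1/2), radius 1/9
a2: after 1 affine step, its disk has center (-1/2, 1/4), radius 1/12

a1: center (-1/4, -3/10), radius 1/60; a2: center (-1/2, 1/4), radius 1/12; a3: center (-1/5, -1/5), radius 1/60; a4: center (1/2, -1/2), radius 1/9


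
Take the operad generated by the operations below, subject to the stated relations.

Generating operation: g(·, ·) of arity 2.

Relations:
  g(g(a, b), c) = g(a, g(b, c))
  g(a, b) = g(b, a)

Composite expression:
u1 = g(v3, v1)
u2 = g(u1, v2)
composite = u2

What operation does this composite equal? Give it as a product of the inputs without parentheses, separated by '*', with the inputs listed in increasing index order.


Key point: g commutes, so take the v-inputs in any fixed order.
g(v3, v1) collapses to v3 * v1
g(g(v3, v1), v2) collapses to v3 * v1 * v2
commutativity sorts the factors: v1 * v2 * v3

v1 * v2 * v3


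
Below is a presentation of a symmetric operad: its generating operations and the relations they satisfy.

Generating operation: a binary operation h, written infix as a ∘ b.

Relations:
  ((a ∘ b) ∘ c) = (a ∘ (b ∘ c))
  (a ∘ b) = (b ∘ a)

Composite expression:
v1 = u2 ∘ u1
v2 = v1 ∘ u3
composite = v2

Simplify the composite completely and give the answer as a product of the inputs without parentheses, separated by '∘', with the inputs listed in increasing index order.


u1 ∘ u2 ∘ u3

With h associative and commutative, the u-input set is all that matters.
(u2 ∘ u1) linearizes to u2 ∘ u1
((u2 ∘ u1) ∘ u3) linearizes to u2 ∘ u1 ∘ u3
putting the inputs in ascending order: u1 ∘ u2 ∘ u3


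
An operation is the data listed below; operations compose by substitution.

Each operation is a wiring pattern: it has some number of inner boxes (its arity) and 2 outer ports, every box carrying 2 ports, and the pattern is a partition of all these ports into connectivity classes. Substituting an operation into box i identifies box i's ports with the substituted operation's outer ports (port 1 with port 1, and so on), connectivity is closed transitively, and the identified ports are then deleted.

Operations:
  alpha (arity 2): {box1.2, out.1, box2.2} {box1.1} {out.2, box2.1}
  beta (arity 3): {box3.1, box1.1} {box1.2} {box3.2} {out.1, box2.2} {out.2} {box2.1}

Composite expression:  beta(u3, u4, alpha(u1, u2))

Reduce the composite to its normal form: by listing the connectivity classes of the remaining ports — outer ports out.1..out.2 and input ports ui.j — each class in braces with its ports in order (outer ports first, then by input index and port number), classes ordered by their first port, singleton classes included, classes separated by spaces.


{out.1, u4.2} {out.2} {u1.1} {u1.2, u2.2, u3.1} {u2.1} {u3.2} {u4.1}

Connectivity passes through glued beta-boundaries; trace each wire chain.
composing alpha on (u1, u2), with out.j its own outer ports: {out.1, u1.2, u2.2} {out.2, u2.1} {u1.1}
composing beta on (u3, u4, u1, u2), with out.j its own outer ports: {out.1, u4.2} {out.2} {u1.1} {u1.2, u2.2, u3.1} {u2.1} {u3.2} {u4.1}


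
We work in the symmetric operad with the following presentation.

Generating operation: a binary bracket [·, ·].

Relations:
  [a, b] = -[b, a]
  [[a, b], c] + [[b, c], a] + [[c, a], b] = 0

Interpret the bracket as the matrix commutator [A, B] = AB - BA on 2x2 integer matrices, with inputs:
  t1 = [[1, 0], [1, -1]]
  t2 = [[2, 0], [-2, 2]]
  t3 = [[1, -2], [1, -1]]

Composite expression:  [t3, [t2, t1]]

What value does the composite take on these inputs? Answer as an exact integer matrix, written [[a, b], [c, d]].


[[8, 0], [8, -8]]

[t2, t1] = [[0, 0], [-4, 0]]
[t3, [t2, t1]] = [[8, 0], [8, -8]]


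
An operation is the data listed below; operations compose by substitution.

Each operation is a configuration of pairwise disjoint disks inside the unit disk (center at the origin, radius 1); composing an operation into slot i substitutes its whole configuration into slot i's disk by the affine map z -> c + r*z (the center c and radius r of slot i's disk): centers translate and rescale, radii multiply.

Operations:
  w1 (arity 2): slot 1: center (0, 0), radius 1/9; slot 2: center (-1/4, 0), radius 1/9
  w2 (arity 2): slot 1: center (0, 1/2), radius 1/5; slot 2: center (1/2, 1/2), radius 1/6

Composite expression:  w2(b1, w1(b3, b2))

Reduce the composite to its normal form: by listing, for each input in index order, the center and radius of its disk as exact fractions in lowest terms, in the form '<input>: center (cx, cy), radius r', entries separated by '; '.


b1: center (0, 1/2), radius 1/5; b2: center (11/24, 1/2), radius 1/54; b3: center (1/2, 1/2), radius 1/54


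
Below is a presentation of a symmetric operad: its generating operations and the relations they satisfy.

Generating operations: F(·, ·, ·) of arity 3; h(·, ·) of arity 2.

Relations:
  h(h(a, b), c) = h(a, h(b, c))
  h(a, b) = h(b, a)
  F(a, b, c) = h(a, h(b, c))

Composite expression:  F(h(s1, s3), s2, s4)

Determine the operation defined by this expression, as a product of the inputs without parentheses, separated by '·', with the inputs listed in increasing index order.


Shape and order are irrelevant to F; the s-input set decides.
h(s1, s3) reduces to s1 · s3
F(h(s1, s3), s2, s4) reduces to s1 · s3 · s2 · s4
the factors in increasing index order: s1 · s2 · s3 · s4

s1 · s2 · s3 · s4


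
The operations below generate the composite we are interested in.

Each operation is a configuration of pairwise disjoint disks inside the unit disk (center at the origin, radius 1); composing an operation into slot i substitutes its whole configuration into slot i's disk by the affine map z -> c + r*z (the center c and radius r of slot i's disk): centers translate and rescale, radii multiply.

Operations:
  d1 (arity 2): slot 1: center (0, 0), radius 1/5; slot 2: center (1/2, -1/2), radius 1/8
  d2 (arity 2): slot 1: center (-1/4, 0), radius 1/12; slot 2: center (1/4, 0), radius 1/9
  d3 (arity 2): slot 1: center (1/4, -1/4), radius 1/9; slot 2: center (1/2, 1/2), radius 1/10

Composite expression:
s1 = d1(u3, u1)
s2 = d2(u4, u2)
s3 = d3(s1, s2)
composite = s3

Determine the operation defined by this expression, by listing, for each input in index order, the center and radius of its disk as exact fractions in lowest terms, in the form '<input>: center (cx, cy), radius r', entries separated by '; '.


u1: center (11/36, -11/36), radius 1/72; u2: center (21/40, 1/2), radius 1/90; u3: center (1/4, -1/4), radius 1/45; u4: center (19/40, 1/2), radius 1/120

Follow each u-input down from d3: c' goes to c + r*c', radius to r*r'.
input u3: composing its 2 substitution steps yields center (1/4, -1/4), radius 1/45
input u1: composing its 2 substitution steps yields center (11/36, -11/36), radius 1/72
input u4: composing its 2 substitution steps yields center (19/40, 1/2), radius 1/120
input u2: composing its 2 substitution steps yields center (21/40, 1/2), radius 1/90


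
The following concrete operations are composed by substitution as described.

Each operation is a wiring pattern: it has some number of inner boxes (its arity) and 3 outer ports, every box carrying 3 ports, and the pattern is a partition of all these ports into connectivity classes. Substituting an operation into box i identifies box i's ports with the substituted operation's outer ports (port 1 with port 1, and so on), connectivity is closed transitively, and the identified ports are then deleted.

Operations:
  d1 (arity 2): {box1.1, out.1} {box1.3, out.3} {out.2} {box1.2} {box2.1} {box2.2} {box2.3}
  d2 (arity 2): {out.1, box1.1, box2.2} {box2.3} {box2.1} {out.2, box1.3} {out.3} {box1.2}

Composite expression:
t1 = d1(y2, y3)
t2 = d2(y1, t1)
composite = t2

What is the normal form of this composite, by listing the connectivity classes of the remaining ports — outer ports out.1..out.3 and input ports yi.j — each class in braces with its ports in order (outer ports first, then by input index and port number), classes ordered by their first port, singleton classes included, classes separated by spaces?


{out.1, y1.1} {out.2, y1.3} {out.3} {y1.2} {y2.1} {y2.2} {y2.3} {y3.1} {y3.2} {y3.3}

Treat the ports identified at d2 as solder joints: merge, then drop.
stage d1: inputs (y2, y3), connectivity {out.1, y2.1} {out.2} {out.3, y2.3} {y2.2} {y3.1} {y3.2} {y3.3}, out.j its boundary
stage d2: inputs (y1, y2, y3), connectivity {out.1, y1.1} {out.2, y1.3} {out.3} {y1.2} {y2.1} {y2.2} {y2.3} {y3.1} {y3.2} {y3.3}, out.j its boundary


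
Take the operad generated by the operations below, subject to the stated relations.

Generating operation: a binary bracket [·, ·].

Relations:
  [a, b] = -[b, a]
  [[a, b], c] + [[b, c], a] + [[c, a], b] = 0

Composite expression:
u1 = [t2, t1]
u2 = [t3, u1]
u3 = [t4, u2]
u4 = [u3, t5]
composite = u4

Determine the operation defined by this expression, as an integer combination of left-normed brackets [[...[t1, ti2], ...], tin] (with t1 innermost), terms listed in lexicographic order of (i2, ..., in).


-[[[[t1, t2], t3], t4], t5]

Expand each bracket as ab - ba; the t1-initial words give the coefficients.
Composite bracket: [[t4, [t3, [t2, t1]]], t5]
Expanding via [a, b] = ab - ba: 16 signed words (2^4 = 16).
Collect the words opening with t1:
  the word t1t2t3t4t5 carries sign -1 and contributes -[[[[t1, t2], t3], t4], t5]


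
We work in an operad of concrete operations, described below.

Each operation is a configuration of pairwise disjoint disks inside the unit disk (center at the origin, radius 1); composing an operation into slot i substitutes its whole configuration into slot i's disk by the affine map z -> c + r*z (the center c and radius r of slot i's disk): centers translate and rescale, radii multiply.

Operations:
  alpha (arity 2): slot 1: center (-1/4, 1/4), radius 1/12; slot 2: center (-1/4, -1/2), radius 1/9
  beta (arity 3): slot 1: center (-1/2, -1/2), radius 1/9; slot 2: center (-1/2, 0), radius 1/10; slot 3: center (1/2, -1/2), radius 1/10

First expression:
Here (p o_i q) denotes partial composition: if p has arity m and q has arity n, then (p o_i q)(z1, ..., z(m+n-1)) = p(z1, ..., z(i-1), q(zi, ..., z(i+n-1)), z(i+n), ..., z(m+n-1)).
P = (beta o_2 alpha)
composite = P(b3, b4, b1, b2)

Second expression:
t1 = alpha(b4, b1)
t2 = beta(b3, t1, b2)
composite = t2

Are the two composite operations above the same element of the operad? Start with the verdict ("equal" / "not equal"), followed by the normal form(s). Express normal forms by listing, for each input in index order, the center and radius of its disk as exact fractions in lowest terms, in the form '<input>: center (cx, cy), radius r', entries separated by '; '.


equal: each reduces to b1: center (-21/40, -1/20), radius 1/90; b2: center (1/2, -1/2), radius 1/10; b3: center (-1/2, -1/2), radius 1/9; b4: center (-21/40, 1/40), radius 1/120

The first composite normalizes to b1: center (-21/40, -1/20), radius 1/90; b2: center (1/2, -1/2), radius 1/10; b3: center (-1/2, -1/2), radius 1/9; b4: center (-21/40, 1/40), radius 1/120
The second composite normalizes to b1: center (-21/40, -1/20), radius 1/90; b2: center (1/2, -1/2), radius 1/10; b3: center (-1/2, -1/2), radius 1/9; b4: center (-21/40, 1/40), radius 1/120
The forms coincide; equal.


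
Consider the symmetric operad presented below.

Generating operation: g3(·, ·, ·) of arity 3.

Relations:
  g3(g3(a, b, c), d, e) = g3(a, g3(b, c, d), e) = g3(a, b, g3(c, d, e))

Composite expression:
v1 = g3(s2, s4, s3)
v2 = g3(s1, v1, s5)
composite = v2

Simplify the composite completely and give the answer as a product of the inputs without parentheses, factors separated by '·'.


s1 · s2 · s4 · s3 · s5

The g3-tree's shape is irrelevant; the s-reading-order decides.
g3(s2, s4, s3) linearizes to s2 · s4 · s3
g3(s1, g3(s2, s4, s3), s5) linearizes to s1 · s2 · s4 · s3 · s5


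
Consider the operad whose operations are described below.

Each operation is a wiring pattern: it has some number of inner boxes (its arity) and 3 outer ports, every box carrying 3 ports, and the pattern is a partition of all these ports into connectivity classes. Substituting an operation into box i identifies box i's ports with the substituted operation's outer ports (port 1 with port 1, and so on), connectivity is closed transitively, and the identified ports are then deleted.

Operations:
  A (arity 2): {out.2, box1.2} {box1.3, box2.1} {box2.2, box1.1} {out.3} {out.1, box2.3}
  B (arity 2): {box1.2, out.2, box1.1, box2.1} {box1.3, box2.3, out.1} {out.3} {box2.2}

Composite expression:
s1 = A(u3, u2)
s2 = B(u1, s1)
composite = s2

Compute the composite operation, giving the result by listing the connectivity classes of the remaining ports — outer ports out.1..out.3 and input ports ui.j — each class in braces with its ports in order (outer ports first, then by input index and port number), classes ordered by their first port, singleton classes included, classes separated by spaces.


{out.1, u1.3} {out.2, u1.1, u1.2, u2.3} {out.3} {u2.1, u3.3} {u2.2, u3.1} {u3.2}

Substituting into B glues patterns; closure does the rest.
composing A on (u3, u2), with out.j its own outer ports: {out.1, u2.3} {out.2, u3.2} {out.3} {u2.1, u3.3} {u2.2, u3.1}
composing B on (u1, u3, u2), with out.j its own outer ports: {out.1, u1.3} {out.2, u1.1, u1.2, u2.3} {out.3} {u2.1, u3.3} {u2.2, u3.1} {u3.2}


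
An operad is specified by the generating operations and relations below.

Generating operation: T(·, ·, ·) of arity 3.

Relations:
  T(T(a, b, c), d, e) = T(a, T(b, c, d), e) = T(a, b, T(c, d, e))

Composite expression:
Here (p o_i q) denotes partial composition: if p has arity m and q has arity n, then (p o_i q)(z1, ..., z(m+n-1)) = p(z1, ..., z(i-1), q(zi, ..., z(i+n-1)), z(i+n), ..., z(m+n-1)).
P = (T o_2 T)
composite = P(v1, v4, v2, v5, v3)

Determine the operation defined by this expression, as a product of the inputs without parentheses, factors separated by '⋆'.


Key point: T is associative — brackets drop, the v-order remains.
T(v4, v2, v5) reduces to v4 ⋆ v2 ⋆ v5
T(v1, T(v4, v2, v5), v3) reduces to v1 ⋆ v4 ⋆ v2 ⋆ v5 ⋆ v3

v1 ⋆ v4 ⋆ v2 ⋆ v5 ⋆ v3


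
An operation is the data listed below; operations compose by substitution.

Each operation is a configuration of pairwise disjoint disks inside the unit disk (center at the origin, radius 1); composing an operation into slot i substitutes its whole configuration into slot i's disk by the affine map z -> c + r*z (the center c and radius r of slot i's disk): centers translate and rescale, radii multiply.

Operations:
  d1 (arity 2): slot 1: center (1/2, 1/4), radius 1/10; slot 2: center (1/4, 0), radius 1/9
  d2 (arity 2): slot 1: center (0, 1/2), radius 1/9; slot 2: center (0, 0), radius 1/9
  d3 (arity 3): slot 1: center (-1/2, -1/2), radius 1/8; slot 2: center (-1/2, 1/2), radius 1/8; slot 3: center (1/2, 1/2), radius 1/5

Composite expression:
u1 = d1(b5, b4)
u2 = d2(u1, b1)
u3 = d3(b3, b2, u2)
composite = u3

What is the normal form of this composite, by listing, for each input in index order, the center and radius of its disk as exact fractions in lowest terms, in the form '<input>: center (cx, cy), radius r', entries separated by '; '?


Only the slot chain above each b matters under d3; compose those maps.
input b3: composing its 1 substitution step yields center (-1/2, -1/2), radius 1/8
input b2: composing its 1 substitution step yields center (-1/2, 1/2), radius 1/8
input b5: composing its 3 substitution steps yields center (23/45, 109/180), radius 1/450
input b4: composing its 3 substitution steps yields center (91/180, 3/5), radius 1/405
input b1: composing its 2 substitution steps yields center (1/2, 1/2), radius 1/45

b1: center (1/2, 1/2), radius 1/45; b2: center (-1/2, 1/2), radius 1/8; b3: center (-1/2, -1/2), radius 1/8; b4: center (91/180, 3/5), radius 1/405; b5: center (23/45, 109/180), radius 1/450


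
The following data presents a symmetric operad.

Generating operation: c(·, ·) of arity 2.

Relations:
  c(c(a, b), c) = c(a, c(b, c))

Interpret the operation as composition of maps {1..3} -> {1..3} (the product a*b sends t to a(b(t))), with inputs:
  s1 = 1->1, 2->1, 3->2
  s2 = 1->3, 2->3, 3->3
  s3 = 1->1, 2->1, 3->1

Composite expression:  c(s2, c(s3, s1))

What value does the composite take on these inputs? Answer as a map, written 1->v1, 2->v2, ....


1->3, 2->3, 3->3

c(s3, s1) = 1->1, 2->1, 3->1
c(s2, c(s3, s1)) = 1->3, 2->3, 3->3


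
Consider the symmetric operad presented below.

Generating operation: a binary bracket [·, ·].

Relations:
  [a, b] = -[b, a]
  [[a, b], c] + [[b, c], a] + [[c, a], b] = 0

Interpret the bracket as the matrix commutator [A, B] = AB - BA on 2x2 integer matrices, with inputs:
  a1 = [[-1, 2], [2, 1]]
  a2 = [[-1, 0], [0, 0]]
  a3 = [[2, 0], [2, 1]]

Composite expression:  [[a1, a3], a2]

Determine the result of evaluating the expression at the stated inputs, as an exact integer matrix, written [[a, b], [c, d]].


[a1, a3] = [[4, -2], [6, -4]]
[[a1, a3], a2] = [[0, -2], [-6, 0]]

[[0, -2], [-6, 0]]


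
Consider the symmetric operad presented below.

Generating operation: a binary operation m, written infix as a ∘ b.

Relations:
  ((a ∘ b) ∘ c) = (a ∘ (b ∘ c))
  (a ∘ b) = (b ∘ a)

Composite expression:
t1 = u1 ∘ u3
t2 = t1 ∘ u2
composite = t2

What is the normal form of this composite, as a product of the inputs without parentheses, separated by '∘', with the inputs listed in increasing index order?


u1 ∘ u2 ∘ u3

Reordering under m is free, so list the u-inputs canonically.
(u1 ∘ u3) linearizes to u1 ∘ u3
((u1 ∘ u3) ∘ u2) linearizes to u1 ∘ u3 ∘ u2
rearranged into index order: u1 ∘ u2 ∘ u3


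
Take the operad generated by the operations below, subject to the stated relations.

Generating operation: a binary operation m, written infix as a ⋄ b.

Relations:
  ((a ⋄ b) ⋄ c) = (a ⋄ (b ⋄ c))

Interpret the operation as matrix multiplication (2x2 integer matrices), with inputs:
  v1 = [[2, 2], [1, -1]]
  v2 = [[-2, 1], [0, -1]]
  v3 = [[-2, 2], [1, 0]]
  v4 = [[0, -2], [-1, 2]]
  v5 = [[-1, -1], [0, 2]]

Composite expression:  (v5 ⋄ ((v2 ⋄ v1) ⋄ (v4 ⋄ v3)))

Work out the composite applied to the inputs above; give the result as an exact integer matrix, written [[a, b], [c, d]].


[[8, -8], [12, -4]]

(v2 ⋄ v1) = [[-3, -5], [-1, 1]]
(v4 ⋄ v3) = [[-2, 0], [4, -2]]
((v2 ⋄ v1) ⋄ (v4 ⋄ v3)) = [[-14, 10], [6, -2]]
(v5 ⋄ ((v2 ⋄ v1) ⋄ (v4 ⋄ v3))) = [[8, -8], [12, -4]]


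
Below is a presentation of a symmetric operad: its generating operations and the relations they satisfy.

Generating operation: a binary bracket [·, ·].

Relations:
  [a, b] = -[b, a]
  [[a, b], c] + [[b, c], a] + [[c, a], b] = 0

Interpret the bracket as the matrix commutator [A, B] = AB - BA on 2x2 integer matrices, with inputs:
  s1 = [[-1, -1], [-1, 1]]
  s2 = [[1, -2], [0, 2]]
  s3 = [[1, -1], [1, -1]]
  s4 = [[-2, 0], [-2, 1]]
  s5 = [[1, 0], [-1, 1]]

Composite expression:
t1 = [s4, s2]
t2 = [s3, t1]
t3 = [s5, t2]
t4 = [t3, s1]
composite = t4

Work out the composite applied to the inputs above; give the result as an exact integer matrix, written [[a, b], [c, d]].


[s4, s2] = [[-4, 6], [2, 4]]
[s3, [s4, s2]] = [[-8, 4], [-12, 8]]
[s5, [s3, [s4, s2]]] = [[4, 0], [16, -4]]
[[s5, [s3, [s4, s2]]], s1] = [[16, -8], [-24, -16]]

[[16, -8], [-24, -16]]


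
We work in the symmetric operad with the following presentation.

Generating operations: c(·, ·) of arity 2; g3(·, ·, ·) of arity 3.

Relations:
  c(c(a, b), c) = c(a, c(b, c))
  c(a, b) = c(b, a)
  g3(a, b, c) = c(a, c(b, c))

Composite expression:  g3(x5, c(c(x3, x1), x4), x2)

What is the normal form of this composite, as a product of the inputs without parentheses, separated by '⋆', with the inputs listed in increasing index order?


x1 ⋆ x2 ⋆ x3 ⋆ x4 ⋆ x5


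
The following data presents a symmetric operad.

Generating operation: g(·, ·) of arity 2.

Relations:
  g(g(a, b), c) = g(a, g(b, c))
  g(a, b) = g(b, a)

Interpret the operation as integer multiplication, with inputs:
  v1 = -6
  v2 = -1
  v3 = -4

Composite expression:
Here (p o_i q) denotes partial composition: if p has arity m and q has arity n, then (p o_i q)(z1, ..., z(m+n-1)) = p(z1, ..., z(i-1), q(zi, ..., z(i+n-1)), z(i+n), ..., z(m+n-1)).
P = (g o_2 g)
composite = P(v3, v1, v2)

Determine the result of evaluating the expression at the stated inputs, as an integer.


-24

g(v1, v2) = 6
g(v3, g(v1, v2)) = -24


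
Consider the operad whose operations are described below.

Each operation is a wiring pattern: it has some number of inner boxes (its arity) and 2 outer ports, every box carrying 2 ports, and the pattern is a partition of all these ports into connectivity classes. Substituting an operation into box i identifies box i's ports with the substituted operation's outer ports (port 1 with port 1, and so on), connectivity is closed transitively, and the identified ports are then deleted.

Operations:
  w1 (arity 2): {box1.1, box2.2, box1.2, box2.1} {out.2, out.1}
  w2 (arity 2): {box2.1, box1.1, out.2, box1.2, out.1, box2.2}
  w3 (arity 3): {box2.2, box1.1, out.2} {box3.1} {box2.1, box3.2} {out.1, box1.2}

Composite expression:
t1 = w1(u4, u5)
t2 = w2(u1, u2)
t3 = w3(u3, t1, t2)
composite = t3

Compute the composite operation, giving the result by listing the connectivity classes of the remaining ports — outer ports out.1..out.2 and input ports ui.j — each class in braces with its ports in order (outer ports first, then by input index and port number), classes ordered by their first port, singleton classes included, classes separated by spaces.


Treat the ports identified at w3 as solder joints: merge, then drop.
composing w1 on (u4, u5), with out.j its own outer ports: {out.1, out.2} {u4.1, u4.2, u5.1, u5.2}
composing w2 on (u1, u2), with out.j its own outer ports: {out.1, out.2, u1.1, u1.2, u2.1, u2.2}
composing w3 on (u3, u4, u5, u1, u2), with out.j its own outer ports: {out.1, u3.2} {out.2, u1.1, u1.2, u2.1, u2.2, u3.1} {u4.1, u4.2, u5.1, u5.2}

{out.1, u3.2} {out.2, u1.1, u1.2, u2.1, u2.2, u3.1} {u4.1, u4.2, u5.1, u5.2}


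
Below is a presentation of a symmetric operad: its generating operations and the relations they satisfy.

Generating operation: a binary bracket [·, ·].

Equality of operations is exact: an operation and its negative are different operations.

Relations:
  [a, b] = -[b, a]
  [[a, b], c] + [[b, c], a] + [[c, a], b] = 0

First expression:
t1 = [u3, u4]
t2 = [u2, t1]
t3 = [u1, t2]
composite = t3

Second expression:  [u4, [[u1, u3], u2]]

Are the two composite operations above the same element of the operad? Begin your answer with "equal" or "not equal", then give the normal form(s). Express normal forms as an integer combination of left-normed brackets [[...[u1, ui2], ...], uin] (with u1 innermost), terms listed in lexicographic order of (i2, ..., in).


The first composite normalizes to [[[u1, u2], u3], u4] - [[[u1, u2], u4], u3] - [[[u1, u3], u4], u2] + [[[u1, u4], u3], u2]
The second composite normalizes to -[[[u1, u3], u2], u4]
Different reductions; not equal.

not equal — first [[[u1, u2], u3], u4] - [[[u1, u2], u4], u3] - [[[u1, u3], u4], u2] + [[[u1, u4], u3], u2], second -[[[u1, u3], u2], u4]


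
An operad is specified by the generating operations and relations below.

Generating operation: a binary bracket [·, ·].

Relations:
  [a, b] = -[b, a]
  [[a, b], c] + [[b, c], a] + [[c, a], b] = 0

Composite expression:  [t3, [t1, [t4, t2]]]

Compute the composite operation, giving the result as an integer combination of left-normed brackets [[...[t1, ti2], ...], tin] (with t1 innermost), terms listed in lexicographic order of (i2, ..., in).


[[[t1, t2], t4], t3] - [[[t1, t4], t2], t3]

Expand each bracket as ab - ba; the t1-initial words give the coefficients.
Composite bracket: [t3, [t1, [t4, t2]]]
Each bracket splits as ab - ba, giving 8 signed words (2^3 = 8).
Keep just the words that open with t1:
  the word t1t2t4t3 carries sign +1 and contributes +[[[t1, t2], t4], t3]
  the word t1t4t2t3 carries sign -1 and contributes -[[[t1, t4], t2], t3]


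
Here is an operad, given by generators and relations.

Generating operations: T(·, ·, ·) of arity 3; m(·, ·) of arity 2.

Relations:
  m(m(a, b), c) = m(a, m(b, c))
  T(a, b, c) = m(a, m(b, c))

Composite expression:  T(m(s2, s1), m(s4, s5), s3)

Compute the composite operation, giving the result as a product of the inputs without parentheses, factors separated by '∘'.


s2 ∘ s1 ∘ s4 ∘ s5 ∘ s3

All parenthesizations of T agree; list the s-inputs left to right.
m(s2, s1) flattens to s2 ∘ s1
m(s4, s5) flattens to s4 ∘ s5
T(m(s2, s1), m(s4, s5), s3) flattens to s2 ∘ s1 ∘ s4 ∘ s5 ∘ s3


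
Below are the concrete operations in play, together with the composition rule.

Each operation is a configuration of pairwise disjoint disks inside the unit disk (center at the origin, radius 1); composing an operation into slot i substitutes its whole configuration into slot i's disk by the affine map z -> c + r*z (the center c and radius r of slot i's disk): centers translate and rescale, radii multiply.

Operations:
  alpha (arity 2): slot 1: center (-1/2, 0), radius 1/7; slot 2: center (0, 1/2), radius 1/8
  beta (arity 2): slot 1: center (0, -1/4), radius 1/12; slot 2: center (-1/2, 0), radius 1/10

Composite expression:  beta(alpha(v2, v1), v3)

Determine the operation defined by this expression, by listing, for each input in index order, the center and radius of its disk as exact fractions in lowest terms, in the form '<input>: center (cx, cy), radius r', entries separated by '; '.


Below beta, radii multiply path by path; the v-disk centers shift.
tracing v2 down its 2-map path: center (-1/24, -1/4), radius 1/84
tracing v1 down its 2-map path: center (0, -5/24), radius 1/96
tracing v3 down its 1-map path: center (-1/2, 0), radius 1/10

v1: center (0, -5/24), radius 1/96; v2: center (-1/24, -1/4), radius 1/84; v3: center (-1/2, 0), radius 1/10


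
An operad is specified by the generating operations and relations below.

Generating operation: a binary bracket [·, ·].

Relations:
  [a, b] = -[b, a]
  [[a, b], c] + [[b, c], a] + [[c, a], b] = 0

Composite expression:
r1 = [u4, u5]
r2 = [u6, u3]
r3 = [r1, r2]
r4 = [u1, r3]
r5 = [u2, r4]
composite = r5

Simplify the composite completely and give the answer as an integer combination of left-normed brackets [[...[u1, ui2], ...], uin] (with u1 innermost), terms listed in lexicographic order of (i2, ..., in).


-[[[[[u1, u3], u6], u4], u5], u2] + [[[[[u1, u3], u6], u5], u4], u2] + [[[[[u1, u4], u5], u3], u6], u2] - [[[[[u1, u4], u5], u6], u3], u2] - [[[[[u1, u5], u4], u3], u6], u2] + [[[[[u1, u5], u4], u6], u3], u2] + [[[[[u1, u6], u3], u4], u5], u2] - [[[[[u1, u6], u3], u5], u4], u2]

Expand each bracket as ab - ba; the u1-initial words give the coefficients.
Composite bracket: [u2, [u1, [[u4, u5], [u6, u3]]]]
Full expansion: 32 signed words from ab - ba (2^5 = 32).
Only words starting with u1 matter:
  from u1u3u6u4u5u2, sign -1: term -[[[[[u1, u3], u6], u4], u5], u2]
  from u1u3u6u5u4u2, sign +1: term +[[[[[u1, u3], u6], u5], u4], u2]
  from u1u4u5u3u6u2, sign +1: term +[[[[[u1, u4], u5], u3], u6], u2]
  from u1u4u5u6u3u2, sign -1: term -[[[[[u1, u4], u5], u6], u3], u2]
  from u1u5u4u3u6u2, sign -1: term -[[[[[u1, u5], u4], u3], u6], u2]
  from u1u5u4u6u3u2, sign +1: term +[[[[[u1, u5], u4], u6], u3], u2]
  from u1u6u3u4u5u2, sign +1: term +[[[[[u1, u6], u3], u4], u5], u2]
  from u1u6u3u5u4u2, sign -1: term -[[[[[u1, u6], u3], u5], u4], u2]


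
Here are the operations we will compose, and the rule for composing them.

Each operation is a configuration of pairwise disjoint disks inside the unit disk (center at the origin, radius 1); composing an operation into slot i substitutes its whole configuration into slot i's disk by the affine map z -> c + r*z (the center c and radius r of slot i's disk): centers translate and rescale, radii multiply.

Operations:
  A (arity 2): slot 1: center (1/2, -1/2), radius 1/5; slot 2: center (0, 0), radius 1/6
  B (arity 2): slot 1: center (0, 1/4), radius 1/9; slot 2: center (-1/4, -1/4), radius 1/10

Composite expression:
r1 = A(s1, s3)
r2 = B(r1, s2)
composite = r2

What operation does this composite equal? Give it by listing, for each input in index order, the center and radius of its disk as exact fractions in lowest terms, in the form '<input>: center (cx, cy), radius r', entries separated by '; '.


s1: center (1/18, 7/36), radius 1/45; s2: center (-1/4, -1/4), radius 1/10; s3: center (0, 1/4), radius 1/54

Follow each s-input down from B: c' goes to c + r*c', radius to r*r'.
for s1, the 2-step affine chain lands on center (1/18, 7/36), radius 1/45
for s3, the 2-step affine chain lands on center (0, 1/4), radius 1/54
for s2, the 1-step affine chain lands on center (-1/4, -1/4), radius 1/10


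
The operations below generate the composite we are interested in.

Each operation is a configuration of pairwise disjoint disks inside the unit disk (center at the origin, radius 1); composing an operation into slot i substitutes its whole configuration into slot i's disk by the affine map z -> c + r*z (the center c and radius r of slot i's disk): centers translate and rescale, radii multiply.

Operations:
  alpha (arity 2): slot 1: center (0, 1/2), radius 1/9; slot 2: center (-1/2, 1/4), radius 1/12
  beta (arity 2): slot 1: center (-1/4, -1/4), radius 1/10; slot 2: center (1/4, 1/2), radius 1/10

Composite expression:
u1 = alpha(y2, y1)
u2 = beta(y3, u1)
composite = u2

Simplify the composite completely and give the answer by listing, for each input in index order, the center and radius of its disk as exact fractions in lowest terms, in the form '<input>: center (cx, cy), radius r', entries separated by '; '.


y1: center (1/5, 21/40), radius 1/120; y2: center (1/4, 11/20), radius 1/90; y3: center (-1/4, -1/4), radius 1/10

Below beta, radii multiply path by path; the y-disk centers shift.
input y3: applying the 1 nested substitution gives center (-1/4, -1/4), radius 1/10
input y2: applying the 2 nested substitutions gives center (1/4, 11/20), radius 1/90
input y1: applying the 2 nested substitutions gives center (1/5, 21/40), radius 1/120


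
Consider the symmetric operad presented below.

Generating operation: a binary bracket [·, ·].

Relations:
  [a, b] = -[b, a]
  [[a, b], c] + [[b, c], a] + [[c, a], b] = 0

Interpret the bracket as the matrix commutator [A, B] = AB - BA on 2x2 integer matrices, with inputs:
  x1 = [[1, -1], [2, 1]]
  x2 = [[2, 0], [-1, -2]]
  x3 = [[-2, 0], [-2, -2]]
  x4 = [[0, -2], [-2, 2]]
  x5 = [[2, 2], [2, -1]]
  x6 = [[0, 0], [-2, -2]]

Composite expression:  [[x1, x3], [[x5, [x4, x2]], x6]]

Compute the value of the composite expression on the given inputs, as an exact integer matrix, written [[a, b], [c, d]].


[[0, -128], [272, 0]]

[x1, x3] = [[2, 0], [0, -2]]
[x4, x2] = [[2, 8], [-10, -2]]
[x5, [x4, x2]] = [[-36, 16], [38, 36]]
[[x5, [x4, x2]], x6] = [[-32, -32], [-68, 32]]
[[x1, x3], [[x5, [x4, x2]], x6]] = [[0, -128], [272, 0]]


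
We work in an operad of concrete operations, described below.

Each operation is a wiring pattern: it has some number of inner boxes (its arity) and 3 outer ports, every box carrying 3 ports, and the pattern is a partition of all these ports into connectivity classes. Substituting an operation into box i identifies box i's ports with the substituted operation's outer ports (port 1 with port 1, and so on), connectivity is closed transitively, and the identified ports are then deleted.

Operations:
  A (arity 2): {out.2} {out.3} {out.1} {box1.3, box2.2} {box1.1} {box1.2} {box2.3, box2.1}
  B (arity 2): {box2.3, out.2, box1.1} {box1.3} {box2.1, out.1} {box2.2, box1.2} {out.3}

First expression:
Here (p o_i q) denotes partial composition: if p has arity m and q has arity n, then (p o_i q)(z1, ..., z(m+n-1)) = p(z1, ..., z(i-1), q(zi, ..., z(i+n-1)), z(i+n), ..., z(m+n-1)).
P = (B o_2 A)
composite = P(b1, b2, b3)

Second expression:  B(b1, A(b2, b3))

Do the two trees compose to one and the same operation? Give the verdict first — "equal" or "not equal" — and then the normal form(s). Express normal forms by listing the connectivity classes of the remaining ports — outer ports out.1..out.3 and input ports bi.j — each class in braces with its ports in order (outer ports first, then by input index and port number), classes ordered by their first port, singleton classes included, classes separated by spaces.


equal; both compose to {out.1} {out.2, b1.1} {out.3} {b1.2} {b1.3} {b2.1} {b2.2} {b2.3, b3.2} {b3.1, b3.3}

Reducing the first expression gives {out.1} {out.2, b1.1} {out.3} {b1.2} {b1.3} {b2.1} {b2.2} {b2.3, b3.2} {b3.1, b3.3}
Reducing the second expression gives {out.1} {out.2, b1.1} {out.3} {b1.2} {b1.3} {b2.1} {b2.2} {b2.3, b3.2} {b3.1, b3.3}
The forms coincide; equal.


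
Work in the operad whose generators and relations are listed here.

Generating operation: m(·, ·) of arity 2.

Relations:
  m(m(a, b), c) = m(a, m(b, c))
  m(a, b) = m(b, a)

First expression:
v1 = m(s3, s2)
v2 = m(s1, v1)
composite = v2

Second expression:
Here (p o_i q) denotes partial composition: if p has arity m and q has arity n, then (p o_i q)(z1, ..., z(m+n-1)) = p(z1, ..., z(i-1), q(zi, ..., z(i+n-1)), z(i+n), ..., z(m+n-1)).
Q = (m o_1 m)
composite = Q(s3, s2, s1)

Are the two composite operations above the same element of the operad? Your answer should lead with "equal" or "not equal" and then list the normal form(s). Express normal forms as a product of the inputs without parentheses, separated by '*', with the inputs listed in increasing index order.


equal: each reduces to s1 * s2 * s3

Normal form of the first expression: s1 * s2 * s3
Normal form of the second expression: s1 * s2 * s3
One common form — equal.


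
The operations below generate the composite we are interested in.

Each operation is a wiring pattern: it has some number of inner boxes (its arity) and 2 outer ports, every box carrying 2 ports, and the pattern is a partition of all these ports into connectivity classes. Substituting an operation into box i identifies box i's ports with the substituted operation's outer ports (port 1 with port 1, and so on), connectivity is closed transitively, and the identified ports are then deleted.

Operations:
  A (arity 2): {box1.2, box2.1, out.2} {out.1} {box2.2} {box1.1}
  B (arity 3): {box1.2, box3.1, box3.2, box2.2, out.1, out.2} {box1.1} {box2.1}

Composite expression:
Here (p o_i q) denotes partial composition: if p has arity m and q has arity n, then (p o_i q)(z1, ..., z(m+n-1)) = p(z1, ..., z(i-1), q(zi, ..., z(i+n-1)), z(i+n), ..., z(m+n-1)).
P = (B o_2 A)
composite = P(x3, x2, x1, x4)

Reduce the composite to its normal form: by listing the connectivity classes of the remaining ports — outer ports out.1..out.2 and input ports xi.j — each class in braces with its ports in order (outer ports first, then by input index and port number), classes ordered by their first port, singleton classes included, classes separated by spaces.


{out.1, out.2, x1.1, x2.2, x3.2, x4.1, x4.2} {x1.2} {x2.1} {x3.1}

Connectivity passes through glued B-boundaries; trace each wire chain.
after A, the pattern on (x2, x1) reads {out.1} {out.2, x1.1, x2.2} {x1.2} {x2.1} (out.j = its outer ports)
after B, the pattern on (x3, x2, x1, x4) reads {out.1, out.2, x1.1, x2.2, x3.2, x4.1, x4.2} {x1.2} {x2.1} {x3.1} (out.j = its outer ports)
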